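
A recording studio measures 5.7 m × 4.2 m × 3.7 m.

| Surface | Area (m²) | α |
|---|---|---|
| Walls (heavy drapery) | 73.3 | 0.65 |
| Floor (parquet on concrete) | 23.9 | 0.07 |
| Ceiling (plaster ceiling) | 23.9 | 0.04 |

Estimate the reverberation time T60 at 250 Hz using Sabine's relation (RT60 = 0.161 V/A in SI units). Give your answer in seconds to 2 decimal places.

0.28 seconds

A = Σ Sᵢαᵢ = 73.3*0.65 + 23.9*0.07 + 23.9*0.04 = 50.274 sabins.
V = 5.7·4.2·3.7 = 88.578 m³.
T = 0.161 V/A = 0.161·88.578/50.274 = 0.28 s.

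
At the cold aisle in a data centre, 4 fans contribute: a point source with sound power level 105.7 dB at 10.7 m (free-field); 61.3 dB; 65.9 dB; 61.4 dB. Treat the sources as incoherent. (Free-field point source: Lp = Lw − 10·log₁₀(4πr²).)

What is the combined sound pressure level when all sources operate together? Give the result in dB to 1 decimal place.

75.1 dB

Source at 10.7 m: Lp = 105.7 − 10·log₁₀(4π·10.7²) = 105.7 − 10·log₁₀(1438.724) = 74.1 dB.
Σ 10^(Lᵢ/10) = 3.232e+07.
Back to dB: 10·log₁₀ Σ = 75.1 dB.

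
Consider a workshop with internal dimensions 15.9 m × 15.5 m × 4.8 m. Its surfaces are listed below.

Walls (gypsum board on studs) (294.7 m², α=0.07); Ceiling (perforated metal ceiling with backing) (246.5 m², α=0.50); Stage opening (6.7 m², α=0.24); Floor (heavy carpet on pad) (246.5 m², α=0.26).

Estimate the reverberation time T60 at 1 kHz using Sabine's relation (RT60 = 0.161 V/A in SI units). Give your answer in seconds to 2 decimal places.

Total absorption A = 294.7·0.07 + 246.5·0.50 + 6.7·0.24 + 246.5·0.26
  = 20.629 + 123.250 + 1.608 + 64.090 = 209.577 m² sabins.
Volume V = 15.9 × 15.5 × 4.8 = 1182.96 m³.
Sabine: RT60 = 0.161 × 1182.96 / 209.577 = 0.91 s.

0.91 seconds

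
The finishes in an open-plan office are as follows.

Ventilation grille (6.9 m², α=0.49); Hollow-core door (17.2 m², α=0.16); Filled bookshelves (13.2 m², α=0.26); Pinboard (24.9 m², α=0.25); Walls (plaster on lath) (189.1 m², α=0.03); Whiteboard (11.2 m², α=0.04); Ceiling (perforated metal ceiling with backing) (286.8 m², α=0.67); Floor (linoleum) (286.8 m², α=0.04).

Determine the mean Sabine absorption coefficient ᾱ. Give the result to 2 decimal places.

S = Σ Sᵢ = 6.9 + 17.2 + 13.2 + 24.9 + 189.1 + 11.2 + 286.8 + 286.8 = 836.1 m².
A = 6.9·0.49 + 17.2·0.16 + 13.2·0.26 + 24.9·0.25 + 189.1·0.03 + 11.2·0.04 + 286.8·0.67 + 286.8·0.04 = 225.539 sabins.
ᾱ = A/S = 0.27.

0.27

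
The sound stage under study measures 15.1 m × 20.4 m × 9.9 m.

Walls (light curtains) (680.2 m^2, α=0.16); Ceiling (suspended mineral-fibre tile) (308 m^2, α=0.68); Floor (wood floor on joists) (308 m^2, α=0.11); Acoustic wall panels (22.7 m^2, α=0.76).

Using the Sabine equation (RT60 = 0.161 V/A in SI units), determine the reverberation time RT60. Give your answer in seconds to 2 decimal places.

1.33 seconds

Summing Sᵢαᵢ: 108.832 + 209.440 + 33.880 + 17.252 → A = 369.404 sabins.
V = 15.1·20.4·9.9 = 3049.596 m³.
RT60 = 0.161 · V / A = 0.161 × 3049.596 / 369.404 = 1.33 s.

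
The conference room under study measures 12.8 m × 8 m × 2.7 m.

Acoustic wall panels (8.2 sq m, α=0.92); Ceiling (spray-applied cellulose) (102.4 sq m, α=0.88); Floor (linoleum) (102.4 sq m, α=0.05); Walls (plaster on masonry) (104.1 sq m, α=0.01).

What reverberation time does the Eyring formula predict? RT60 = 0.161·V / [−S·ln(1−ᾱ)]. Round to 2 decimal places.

0.35 sec

S = Σ Sᵢ = 317.1 sq m.
Absorption A = 8.2·0.92 + 102.4·0.88 + 102.4·0.05 + 104.1·0.01 = 103.817 sabins.
ᾱ = 103.817 / 317.1 = 0.3274.
Eyring denominator: −S ln(1−ᾱ) = 125.763.
V = 12.8 × 8 × 2.7 = 276.48 m³.
T = 0.161·V/[−S·ln(1−ᾱ)] = 0.161·276.48/125.763 = 0.35 s.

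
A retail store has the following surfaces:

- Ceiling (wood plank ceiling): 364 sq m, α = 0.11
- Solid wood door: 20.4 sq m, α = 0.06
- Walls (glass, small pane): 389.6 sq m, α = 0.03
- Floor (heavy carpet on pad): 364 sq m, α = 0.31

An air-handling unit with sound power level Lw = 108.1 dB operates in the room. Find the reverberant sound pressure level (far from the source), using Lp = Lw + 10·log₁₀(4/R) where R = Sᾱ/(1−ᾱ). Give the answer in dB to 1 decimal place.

Σ(Sᵢαᵢ) = 364·0.11 + 20.4·0.06 + 389.6·0.03 + 364·0.31 = 165.792; total area S = 1138.0 sq m.
ᾱ = 165.792/1138.0 = 0.1457; R = Sᾱ/(1−ᾱ) = 165.792/(1−0.1457) = 194.068 sq m.
Lp = Lw + 10 log₁₀(4/R) = 108.1 -16.86 = 91.2 dB.

91.2 dB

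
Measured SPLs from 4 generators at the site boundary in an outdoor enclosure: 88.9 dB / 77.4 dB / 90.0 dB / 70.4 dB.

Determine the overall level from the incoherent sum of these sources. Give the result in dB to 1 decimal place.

Converting to relative power and adding: 10^(88.9/10) + 10^(77.4/10) + 10^(90.0/10) + 10^(70.4/10) = 1.842e+09.
L_total = 10·log₁₀(1.842e+09) = 92.7 dB.

92.7 dB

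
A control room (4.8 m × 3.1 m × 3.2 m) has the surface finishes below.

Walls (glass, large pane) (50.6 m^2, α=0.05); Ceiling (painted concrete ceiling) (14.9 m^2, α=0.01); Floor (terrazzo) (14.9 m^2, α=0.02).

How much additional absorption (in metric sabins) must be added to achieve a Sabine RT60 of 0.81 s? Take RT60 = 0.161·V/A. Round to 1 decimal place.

6.5 sabins

A₁ = Σ Sᵢαᵢ = 50.6·0.05 + 14.9·0.01 + 14.9·0.02 = 2.977 sabins.
Target A₂ = 0.161·47.616/0.81 = 9.464 sabins (V = 47.616 m³).
ΔA = A₂ − A₁ = 9.464 − 2.977 = 6.5 sabins.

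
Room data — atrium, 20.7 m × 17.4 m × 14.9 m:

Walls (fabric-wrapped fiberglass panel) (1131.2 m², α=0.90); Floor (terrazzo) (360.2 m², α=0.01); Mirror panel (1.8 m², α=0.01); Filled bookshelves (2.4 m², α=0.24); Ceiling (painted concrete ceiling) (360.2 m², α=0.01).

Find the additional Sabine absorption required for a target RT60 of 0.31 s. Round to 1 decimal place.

1761.3 sabins

A₁ = Σ Sᵢαᵢ = 1131.2×0.90 + 360.2×0.01 + 1.8×0.01 + 2.4×0.24 + 360.2×0.01 = 1025.878 sabins.
For T = 0.31 s, need A₂ = 0.161·V/T = 0.161·5366.682/0.31 = 2787.212 sabins.
Shortfall: 2787.212 − 1025.878 = 1761.3 sabins.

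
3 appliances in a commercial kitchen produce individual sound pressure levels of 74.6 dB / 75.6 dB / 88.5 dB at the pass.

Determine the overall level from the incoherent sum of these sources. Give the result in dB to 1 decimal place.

Σ 10^(Lᵢ/10) = 7.731e+08.
L_total = 10·log₁₀(7.731e+08) = 88.9 dB.

88.9 dB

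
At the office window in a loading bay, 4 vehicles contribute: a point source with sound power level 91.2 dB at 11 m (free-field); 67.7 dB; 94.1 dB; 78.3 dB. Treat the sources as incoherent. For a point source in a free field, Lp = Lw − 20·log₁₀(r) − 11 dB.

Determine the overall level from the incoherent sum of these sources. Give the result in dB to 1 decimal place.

Source at 11 m: Lp = 91.2 − 20·log₁₀(11) − 11 = 59.4 dB.
Σ 10^(Lᵢ/10) = 2.645e+09.
L_total = 10·log₁₀(2.645e+09) = 94.2 dB.

94.2 dB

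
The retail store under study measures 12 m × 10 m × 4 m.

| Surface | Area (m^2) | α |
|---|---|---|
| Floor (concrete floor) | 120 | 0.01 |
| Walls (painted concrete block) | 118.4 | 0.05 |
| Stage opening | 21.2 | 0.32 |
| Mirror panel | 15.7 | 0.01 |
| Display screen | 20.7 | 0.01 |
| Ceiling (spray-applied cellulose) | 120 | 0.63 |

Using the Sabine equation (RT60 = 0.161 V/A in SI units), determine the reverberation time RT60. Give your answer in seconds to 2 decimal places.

0.86 seconds

Summing Sᵢαᵢ: 1.200 + 5.920 + 6.784 + 0.157 + 0.207 + 75.600 → A = 89.868 sabins.
V = 12·10·4 = 480 m³.
Sabine: RT60 = 0.161 × 480 / 89.868 = 0.86 s.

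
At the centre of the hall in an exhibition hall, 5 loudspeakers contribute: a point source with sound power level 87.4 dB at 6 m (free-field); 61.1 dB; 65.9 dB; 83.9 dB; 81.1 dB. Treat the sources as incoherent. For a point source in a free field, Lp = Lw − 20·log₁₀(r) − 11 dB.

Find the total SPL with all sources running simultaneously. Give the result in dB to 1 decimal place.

Source at 6 m: Lp = 87.4 − 20·log₁₀(6) − 11 = 60.8 dB.
Σ 10^(Lᵢ/10) = 3.807e+08.
Back to dB: 10·log₁₀ Σ = 85.8 dB.

85.8 dB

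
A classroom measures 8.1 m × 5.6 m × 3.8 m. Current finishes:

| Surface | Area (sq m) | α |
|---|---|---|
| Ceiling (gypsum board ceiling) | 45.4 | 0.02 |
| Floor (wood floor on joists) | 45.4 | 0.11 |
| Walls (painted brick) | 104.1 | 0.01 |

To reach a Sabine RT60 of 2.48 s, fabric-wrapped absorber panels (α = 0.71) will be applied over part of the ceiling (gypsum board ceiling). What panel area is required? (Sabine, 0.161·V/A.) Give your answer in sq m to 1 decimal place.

6.2

A₁ = Σ Sᵢαᵢ = 45.4×0.02 + 45.4×0.11 + 104.1×0.01 = 6.943 sabins.
Required A₂ = 0.161·172.368/2.48 = 11.190 sabins.
Absorption to add: 11.190 − 6.943 = 4.247 sabins.
Each sq m of panel replacing the ceiling (gypsum board ceiling) adds (0.71 − 0.02) = 0.69 sabins.
Panel area = 4.247 / 0.69 = 6.2 sq m.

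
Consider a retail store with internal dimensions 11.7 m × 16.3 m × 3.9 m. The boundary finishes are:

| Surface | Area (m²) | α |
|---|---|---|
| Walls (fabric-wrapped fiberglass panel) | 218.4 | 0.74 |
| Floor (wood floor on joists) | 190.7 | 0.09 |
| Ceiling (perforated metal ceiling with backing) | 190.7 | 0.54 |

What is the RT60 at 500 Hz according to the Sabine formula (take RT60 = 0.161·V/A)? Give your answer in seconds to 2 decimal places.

0.43 s

Summing Sᵢαᵢ: 161.616 + 17.163 + 102.978 → A = 281.757 sabins.
Room volume: 743.769 m³.
Sabine: RT60 = 0.161 × 743.769 / 281.757 = 0.43 s.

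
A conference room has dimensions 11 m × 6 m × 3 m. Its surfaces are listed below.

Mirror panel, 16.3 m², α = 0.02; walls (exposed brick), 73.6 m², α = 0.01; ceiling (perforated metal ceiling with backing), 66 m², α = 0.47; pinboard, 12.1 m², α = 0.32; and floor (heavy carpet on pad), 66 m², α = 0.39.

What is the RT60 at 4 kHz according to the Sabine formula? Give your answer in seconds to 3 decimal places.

A = Σ Sᵢαᵢ = 16.3*0.02 + 73.6*0.01 + 66*0.47 + 12.1*0.32 + 66*0.39 = 61.694 sabins.
V = 11·6·3 = 198 m³.
T = 0.161 V/A = 0.161·198/61.694 = 0.517 s.

0.517 seconds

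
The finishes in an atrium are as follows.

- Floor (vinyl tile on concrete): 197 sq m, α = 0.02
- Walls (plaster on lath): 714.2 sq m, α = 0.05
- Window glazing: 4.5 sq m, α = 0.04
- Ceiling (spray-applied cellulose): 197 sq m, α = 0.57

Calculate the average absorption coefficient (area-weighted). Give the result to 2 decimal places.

Total surface area S = 1112.7 sq m.
A = 197×0.02 + 714.2×0.05 + 4.5×0.04 + 197×0.57 = 152.120 sabins.
ᾱ = 152.120 / 1112.7 = 0.14.

0.14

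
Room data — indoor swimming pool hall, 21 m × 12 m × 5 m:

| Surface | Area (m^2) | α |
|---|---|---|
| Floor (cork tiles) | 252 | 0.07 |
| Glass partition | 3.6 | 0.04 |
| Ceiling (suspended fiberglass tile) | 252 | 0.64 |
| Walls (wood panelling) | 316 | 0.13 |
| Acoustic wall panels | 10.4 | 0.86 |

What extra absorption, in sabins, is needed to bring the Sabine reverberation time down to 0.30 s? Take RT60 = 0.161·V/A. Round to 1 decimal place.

447.1 sabins

A₁ = Σ Sᵢαᵢ = 252·0.07 + 3.6·0.04 + 252·0.64 + 316·0.13 + 10.4·0.86 = 229.088 sabins.
For T = 0.30 s, need A₂ = 0.161·V/T = 0.161·1260/0.30 = 676.200 sabins.
Additional absorption ΔA = 676.200 − 229.088 = 447.1 sabins.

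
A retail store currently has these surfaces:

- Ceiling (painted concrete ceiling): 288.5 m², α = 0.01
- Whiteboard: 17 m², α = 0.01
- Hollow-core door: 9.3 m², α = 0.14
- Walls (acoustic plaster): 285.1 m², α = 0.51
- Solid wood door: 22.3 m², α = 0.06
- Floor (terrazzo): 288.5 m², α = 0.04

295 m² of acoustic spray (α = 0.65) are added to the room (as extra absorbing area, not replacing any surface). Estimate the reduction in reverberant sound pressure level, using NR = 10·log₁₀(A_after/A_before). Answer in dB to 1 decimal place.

3.4 dB

A_before = Σ Sᵢαᵢ = 288.5·0.01 + 17·0.01 + 9.3·0.14 + 285.1·0.51 + 22.3·0.06 + 288.5·0.04 = 162.636 sabins.
Treatment contributes 295·0.65 = 191.750 sabins.
New total A_after = 354.386 sabins.
Reduction = 10 log₁₀(A_after/A_before) = 10 log₁₀(2.1790) = 3.4 dB.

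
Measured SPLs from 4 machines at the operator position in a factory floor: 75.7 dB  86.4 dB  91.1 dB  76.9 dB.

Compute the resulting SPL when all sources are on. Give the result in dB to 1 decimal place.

92.6 dB

Σ 10^(Lᵢ/10) = 1.811e+09.
L_total = 10·log₁₀(1.811e+09) = 92.6 dB.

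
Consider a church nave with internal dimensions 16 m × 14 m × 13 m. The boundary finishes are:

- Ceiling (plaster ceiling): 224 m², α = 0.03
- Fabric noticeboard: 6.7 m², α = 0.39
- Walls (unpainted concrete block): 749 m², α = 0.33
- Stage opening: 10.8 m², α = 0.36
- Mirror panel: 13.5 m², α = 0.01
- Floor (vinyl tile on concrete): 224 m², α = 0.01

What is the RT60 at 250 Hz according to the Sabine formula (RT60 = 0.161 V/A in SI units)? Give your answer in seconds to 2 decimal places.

Equivalent absorption area: A = 224*0.03 + 6.7*0.39 + 749*0.33 + 10.8*0.36 + 13.5*0.01 + 224*0.01 = 262.766 m².
Room volume: 2912 m³.
Sabine: RT60 = 0.161 × 2912 / 262.766 = 1.78 s.

1.78 s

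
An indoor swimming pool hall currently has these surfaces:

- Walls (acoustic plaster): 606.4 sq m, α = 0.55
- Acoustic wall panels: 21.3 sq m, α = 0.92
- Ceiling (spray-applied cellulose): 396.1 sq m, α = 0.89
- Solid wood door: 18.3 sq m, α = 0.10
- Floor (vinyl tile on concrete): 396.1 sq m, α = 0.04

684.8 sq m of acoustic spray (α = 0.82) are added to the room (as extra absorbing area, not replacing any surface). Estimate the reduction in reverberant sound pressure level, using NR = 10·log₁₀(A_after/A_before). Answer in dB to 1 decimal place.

2.5 dB

A_before = Σ Sᵢαᵢ = 606.4×0.55 + 21.3×0.92 + 396.1×0.89 + 18.3×0.10 + 396.1×0.04 = 723.319 sabins.
Added absorption = 684.8 × 0.82 = 561.536 sabins.
A_after = 723.319 + 561.536 = 1284.855 sabins.
NR = 10·log₁₀(1284.855/723.319) = 2.5 dB.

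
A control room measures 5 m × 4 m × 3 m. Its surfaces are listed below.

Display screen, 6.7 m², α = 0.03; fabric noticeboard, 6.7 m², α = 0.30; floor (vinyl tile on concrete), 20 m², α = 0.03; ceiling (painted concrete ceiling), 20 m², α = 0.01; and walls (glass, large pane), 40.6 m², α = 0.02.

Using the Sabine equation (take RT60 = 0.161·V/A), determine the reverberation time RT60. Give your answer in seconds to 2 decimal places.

2.53 s

Summing Sᵢαᵢ: 0.201 + 2.010 + 0.600 + 0.200 + 0.812 → A = 3.823 sabins.
Room volume: 60 m³.
Sabine: RT60 = 0.161 × 60 / 3.823 = 2.53 s.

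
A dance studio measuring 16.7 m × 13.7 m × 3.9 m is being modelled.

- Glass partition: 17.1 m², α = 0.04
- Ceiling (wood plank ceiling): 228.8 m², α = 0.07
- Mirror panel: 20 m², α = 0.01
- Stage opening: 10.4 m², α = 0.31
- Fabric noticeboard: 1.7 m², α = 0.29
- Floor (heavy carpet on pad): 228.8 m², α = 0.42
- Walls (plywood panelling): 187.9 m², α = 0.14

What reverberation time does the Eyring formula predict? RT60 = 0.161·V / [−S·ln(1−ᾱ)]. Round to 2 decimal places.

Total surface area S = 17.1 + 228.8 + 20 + 10.4 + 1.7 + 228.8 + 187.9 = 694.7 m².
Absorption A = 17.1×0.04 + 228.8×0.07 + 20×0.01 + 10.4×0.31 + 1.7×0.29 + 228.8×0.42 + 187.9×0.14 = 143.019 sabins.
ᾱ = 143.019 / 694.7 = 0.2059.
−S·ln(1−ᾱ) = −694.7 × ln(1 − 0.2059) = 160.160.
V = 16.7 × 13.7 × 3.9 = 892.281 m³.
RT60 = 0.161 × 892.281 / 160.160 = 0.90 s.

0.90 sec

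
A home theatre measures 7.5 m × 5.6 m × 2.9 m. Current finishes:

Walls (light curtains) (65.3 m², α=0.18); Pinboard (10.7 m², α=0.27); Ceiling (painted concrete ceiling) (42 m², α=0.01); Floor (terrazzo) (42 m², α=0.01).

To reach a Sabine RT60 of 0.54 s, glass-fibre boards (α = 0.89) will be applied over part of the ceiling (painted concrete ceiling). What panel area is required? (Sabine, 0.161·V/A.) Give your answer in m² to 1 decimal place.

23.7

A₁ = Σ Sᵢαᵢ = 65.3×0.18 + 10.7×0.27 + 42×0.01 + 42×0.01 = 15.483 sabins.
Required A₂ = 0.161·121.8/0.54 = 36.314 sabins.
ΔA needed = 36.314 − 15.483 = 20.831 sabins.
Each m² of panel replacing the ceiling (painted concrete ceiling) adds (0.89 − 0.01) = 0.88 sabins.
Panel area = 20.831 / 0.88 = 23.7 m².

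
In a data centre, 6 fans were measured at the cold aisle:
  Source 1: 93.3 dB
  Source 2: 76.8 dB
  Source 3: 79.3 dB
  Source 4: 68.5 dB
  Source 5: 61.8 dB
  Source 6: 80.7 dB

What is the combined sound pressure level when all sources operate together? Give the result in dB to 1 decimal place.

93.8 dB

Sum in the linear (power) domain: Σ 10^(Lᵢ/10) = 10^(93.3/10) + 10^(76.8/10) + 10^(79.3/10) + 10^(68.5/10) + 10^(61.8/10) + 10^(80.7/10) = 2.397e+09.
Back to dB: 10·log₁₀ Σ = 93.8 dB.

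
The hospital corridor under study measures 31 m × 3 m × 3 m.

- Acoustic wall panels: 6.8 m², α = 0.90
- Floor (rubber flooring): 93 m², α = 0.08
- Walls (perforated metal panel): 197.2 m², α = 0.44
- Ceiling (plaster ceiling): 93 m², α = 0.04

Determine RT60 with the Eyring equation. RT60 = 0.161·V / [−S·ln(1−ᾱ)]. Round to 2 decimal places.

0.37 sec

S = Σ Sᵢ = 390.0 m².
Σ(Sᵢαᵢ) = 6.8×0.90 + 93×0.08 + 197.2×0.44 + 93×0.04 = 104.048.
ᾱ = 104.048 / 390.0 = 0.2668.
Eyring denominator: −S ln(1−ᾱ) = 121.031.
V = 31 × 3 × 3 = 279 m³.
RT60 = 0.161 × 279 / 121.031 = 0.37 s.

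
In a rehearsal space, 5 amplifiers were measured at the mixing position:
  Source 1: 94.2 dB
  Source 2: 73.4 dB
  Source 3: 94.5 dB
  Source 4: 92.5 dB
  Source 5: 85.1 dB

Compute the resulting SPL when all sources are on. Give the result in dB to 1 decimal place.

98.8 dB

Sum in the linear (power) domain: Σ 10^(Lᵢ/10) = 10^(94.2/10) + 10^(73.4/10) + 10^(94.5/10) + 10^(92.5/10) + 10^(85.1/10) = 7.572e+09.
Back to dB: 10·log₁₀ Σ = 98.8 dB.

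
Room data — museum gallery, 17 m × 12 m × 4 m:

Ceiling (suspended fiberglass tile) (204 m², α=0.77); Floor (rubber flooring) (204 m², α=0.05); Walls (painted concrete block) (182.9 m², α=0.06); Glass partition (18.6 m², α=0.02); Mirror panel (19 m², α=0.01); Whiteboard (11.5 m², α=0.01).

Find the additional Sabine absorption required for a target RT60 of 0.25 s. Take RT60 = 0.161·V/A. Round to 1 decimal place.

A₁ = Σ Sᵢαᵢ = 204×0.77 + 204×0.05 + 182.9×0.06 + 18.6×0.02 + 19×0.01 + 11.5×0.01 = 178.931 sabins.
For T = 0.25 s, need A₂ = 0.161·V/T = 0.161·816/0.25 = 525.504 sabins.
Additional absorption ΔA = 525.504 − 178.931 = 346.6 sabins.

346.6 sabins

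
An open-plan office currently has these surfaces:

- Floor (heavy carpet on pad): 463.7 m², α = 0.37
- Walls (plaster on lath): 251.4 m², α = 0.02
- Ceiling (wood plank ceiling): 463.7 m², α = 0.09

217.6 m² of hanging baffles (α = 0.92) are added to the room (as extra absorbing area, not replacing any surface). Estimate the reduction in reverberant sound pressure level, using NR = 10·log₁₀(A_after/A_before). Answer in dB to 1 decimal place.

2.8 dB

A_before = Σ Sᵢαᵢ = 463.7*0.37 + 251.4*0.02 + 463.7*0.09 = 218.330 sabins.
Added absorption = 217.6 × 0.92 = 200.192 sabins.
A_after = 218.330 + 200.192 = 418.522 sabins.
Reduction = 10 log₁₀(A_after/A_before) = 10 log₁₀(1.9169) = 2.8 dB.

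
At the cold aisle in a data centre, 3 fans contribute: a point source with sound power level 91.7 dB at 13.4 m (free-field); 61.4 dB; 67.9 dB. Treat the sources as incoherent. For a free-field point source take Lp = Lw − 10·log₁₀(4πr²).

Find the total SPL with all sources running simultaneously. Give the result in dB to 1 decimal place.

69.1 dB

Source at 13.4 m: Lp = 91.7 − 10·log₁₀(4π·13.4²) = 91.7 − 10·log₁₀(2256.418) = 58.2 dB.
Σ 10^(Lᵢ/10) = 8.207e+06.
Combined level = 10 log₁₀(8.207e+06) = 69.1 dB.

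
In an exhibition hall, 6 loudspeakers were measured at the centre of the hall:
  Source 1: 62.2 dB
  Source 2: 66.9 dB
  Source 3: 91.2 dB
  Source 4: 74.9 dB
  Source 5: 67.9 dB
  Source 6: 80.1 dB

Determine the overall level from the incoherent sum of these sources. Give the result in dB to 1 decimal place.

91.7 dB

Σ 10^(Lᵢ/10) = 1.464e+09.
L_total = 10·log₁₀(1.464e+09) = 91.7 dB.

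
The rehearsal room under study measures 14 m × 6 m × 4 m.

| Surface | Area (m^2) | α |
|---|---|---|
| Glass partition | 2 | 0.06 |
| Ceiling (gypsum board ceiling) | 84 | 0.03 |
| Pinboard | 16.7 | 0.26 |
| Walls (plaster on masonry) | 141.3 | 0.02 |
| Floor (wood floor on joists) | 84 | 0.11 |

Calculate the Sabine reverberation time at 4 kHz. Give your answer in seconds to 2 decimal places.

A = Σ Sᵢαᵢ = 2·0.06 + 84·0.03 + 16.7·0.26 + 141.3·0.02 + 84·0.11 = 19.048 sabins.
V = 14·6·4 = 336 m³.
T = 0.161 V/A = 0.161·336/19.048 = 2.84 s.

2.84 seconds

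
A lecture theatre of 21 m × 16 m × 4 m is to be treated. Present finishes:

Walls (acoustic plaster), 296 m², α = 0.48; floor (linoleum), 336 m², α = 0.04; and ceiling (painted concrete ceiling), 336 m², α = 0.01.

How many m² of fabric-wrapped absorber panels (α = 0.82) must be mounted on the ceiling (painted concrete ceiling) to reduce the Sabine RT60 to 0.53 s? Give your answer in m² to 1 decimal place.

Summing Sᵢαᵢ: 142.080 + 13.440 + 3.360 → A₁ = 158.880 sabins.
Required A₂ = 0.161·1344/0.53 = 408.272 sabins.
Absorption to add: 408.272 − 158.880 = 249.392 sabins.
Each m² of panel replacing the ceiling (painted concrete ceiling) adds (0.82 − 0.01) = 0.81 sabins.
Panel area = 249.392 / 0.81 = 307.9 m².

307.9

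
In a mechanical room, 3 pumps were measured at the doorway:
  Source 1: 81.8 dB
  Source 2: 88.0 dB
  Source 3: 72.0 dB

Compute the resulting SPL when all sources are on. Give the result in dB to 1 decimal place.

89.0 dB

Converting to relative power and adding: 10^(81.8/10) + 10^(88.0/10) + 10^(72.0/10) = 7.982e+08.
L_total = 10·log₁₀(7.982e+08) = 89.0 dB.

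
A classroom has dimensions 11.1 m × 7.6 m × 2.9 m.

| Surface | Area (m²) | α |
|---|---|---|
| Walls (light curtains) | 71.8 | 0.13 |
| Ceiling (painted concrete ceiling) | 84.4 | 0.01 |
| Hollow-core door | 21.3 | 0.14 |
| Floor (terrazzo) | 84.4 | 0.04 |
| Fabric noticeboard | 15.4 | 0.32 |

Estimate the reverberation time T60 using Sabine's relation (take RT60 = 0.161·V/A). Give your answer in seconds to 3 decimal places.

Total absorption A = 71.8*0.13 + 84.4*0.01 + 21.3*0.14 + 84.4*0.04 + 15.4*0.32
  = 9.334 + 0.844 + 2.982 + 3.376 + 4.928 = 21.464 m² sabins.
Room volume: 244.644 m³.
T = 0.161 V/A = 0.161·244.644/21.464 = 1.835 s.

1.835 seconds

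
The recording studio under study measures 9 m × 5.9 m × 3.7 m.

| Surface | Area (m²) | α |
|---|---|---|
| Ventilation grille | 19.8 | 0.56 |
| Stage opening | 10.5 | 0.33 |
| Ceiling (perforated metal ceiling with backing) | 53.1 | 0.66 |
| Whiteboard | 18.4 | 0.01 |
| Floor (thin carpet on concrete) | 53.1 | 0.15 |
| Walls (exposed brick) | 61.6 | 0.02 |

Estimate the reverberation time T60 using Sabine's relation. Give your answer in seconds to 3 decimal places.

A = Σ Sᵢαᵢ = 19.8*0.56 + 10.5*0.33 + 53.1*0.66 + 18.4*0.01 + 53.1*0.15 + 61.6*0.02 = 58.980 sabins.
Room volume: 196.47 m³.
RT60 = 0.161 · V / A = 0.161 × 196.47 / 58.980 = 0.536 s.

0.536 sec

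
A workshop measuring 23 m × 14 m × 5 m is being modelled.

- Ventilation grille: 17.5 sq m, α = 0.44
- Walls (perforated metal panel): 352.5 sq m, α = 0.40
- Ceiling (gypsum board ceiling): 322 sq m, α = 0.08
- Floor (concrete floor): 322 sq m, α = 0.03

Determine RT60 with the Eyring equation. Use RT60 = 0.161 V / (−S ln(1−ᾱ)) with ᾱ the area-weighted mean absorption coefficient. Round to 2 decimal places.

S = Σ Sᵢ = 1014.0 sq m.
Σ(Sᵢαᵢ) = 17.5·0.44 + 352.5·0.40 + 322·0.08 + 322·0.03 = 184.120.
Mean coefficient ᾱ = A/S = 0.1816.
−S·ln(1−ᾱ) = −1014.0 × ln(1 − 0.1816) = 203.210.
V = 23 × 14 × 5 = 1610 m³.
RT60 = 0.161 × 1610 / 203.210 = 1.28 s.

1.28 s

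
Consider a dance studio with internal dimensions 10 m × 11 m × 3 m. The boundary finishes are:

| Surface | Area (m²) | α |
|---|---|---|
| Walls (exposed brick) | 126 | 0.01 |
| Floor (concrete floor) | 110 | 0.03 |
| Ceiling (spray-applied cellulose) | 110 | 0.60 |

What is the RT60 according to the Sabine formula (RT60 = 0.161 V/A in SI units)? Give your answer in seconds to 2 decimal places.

0.75 s

Summing Sᵢαᵢ: 1.260 + 3.300 + 66.000 → A = 70.560 sabins.
V = 10·11·3 = 330 m³.
T = 0.161 V/A = 0.161·330/70.560 = 0.75 s.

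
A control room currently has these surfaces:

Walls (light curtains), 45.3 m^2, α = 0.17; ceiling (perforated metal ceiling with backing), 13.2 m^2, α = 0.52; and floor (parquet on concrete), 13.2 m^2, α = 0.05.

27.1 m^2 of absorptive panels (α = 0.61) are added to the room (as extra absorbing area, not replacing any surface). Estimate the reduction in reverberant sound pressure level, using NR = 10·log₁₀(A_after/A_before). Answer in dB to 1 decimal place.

Summing Sᵢαᵢ: 7.701 + 6.864 + 0.660 → A_before = 15.225 sabins.
Treatment contributes 27.1·0.61 = 16.531 sabins.
A_after = 15.225 + 16.531 = 31.756 sabins.
NR = 10·log₁₀(31.756/15.225) = 3.2 dB.

3.2 dB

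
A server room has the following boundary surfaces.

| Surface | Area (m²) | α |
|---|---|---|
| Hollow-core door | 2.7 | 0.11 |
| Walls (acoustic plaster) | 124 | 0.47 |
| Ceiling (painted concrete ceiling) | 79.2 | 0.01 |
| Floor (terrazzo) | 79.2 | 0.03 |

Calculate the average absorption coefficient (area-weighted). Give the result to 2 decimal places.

Total surface area S = 285.1 m².
Weighted sum Σ Sα = 61.745.
ᾱ = 61.745 / 285.1 = 0.22.

0.22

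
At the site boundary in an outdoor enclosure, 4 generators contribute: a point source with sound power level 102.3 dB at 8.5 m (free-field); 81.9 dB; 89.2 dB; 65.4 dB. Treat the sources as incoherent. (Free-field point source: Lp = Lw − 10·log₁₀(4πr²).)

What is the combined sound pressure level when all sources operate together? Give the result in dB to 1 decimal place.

Source at 8.5 m: Lp = 102.3 − 10·log₁₀(4π·8.5²) = 102.3 − 10·log₁₀(907.920) = 72.7 dB.
Sum in the linear (power) domain: Σ 10^(Lᵢ/10) = 10^(72.7/10) + 10^(81.9/10) + 10^(89.2/10) + 10^(65.4/10) = 1.009e+09.
L_total = 10·log₁₀(1.009e+09) = 90.0 dB.

90.0 dB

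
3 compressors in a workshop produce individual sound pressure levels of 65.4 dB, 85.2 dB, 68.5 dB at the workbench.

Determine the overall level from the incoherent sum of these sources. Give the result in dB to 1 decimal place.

Σ 10^(Lᵢ/10) = 3.417e+08.
L_total = 10·log₁₀(3.417e+08) = 85.3 dB.

85.3 dB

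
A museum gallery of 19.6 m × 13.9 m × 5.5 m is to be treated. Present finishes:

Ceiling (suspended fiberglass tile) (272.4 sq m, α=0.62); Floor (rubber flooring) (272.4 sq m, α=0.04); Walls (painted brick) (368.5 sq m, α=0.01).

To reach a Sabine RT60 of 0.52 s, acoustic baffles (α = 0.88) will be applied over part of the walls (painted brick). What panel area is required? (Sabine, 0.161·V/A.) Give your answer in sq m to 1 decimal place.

322.4

Total absorption A₁ = 272.4×0.62 + 272.4×0.04 + 368.5×0.01
  = 168.888 + 10.896 + 3.685 = 183.469 sq m sabins.
V = 1498.42 m³. Target absorption A₂ = 0.161 × 1498.42 / 0.52 = 463.934 sabins.
ΔA needed = 463.934 − 183.469 = 280.465 sabins.
Net gain per sq m: Δα = 0.88 − 0.01 = 0.87.
Area = ΔA/Δα = 280.465/0.87 = 322.4 sq m.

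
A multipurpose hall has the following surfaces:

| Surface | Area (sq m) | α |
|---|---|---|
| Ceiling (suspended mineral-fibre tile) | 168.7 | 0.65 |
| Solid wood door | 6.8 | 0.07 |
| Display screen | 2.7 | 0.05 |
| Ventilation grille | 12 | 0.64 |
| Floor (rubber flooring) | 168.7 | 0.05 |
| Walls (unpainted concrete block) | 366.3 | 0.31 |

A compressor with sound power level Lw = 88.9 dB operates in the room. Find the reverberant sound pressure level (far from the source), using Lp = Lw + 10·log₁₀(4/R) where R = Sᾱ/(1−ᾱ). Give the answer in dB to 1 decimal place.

Σ(Sᵢαᵢ) = 168.7·0.65 + 6.8·0.07 + 2.7·0.05 + 12·0.64 + 168.7·0.05 + 366.3·0.31 = 239.934; total area S = 725.2 sq m.
ᾱ = 0.3309, so room constant R = A/(1−ᾱ) = 358.592 sq m.
Lp = Lw + 10 log₁₀(4/R) = 88.9 -19.53 = 69.4 dB.

69.4 dB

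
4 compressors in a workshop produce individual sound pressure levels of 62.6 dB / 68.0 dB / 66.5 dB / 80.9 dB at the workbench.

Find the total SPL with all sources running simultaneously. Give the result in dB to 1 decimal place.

81.3 dB

Converting to relative power and adding: 10^(62.6/10) + 10^(68.0/10) + 10^(66.5/10) + 10^(80.9/10) = 1.356e+08.
L_total = 10·log₁₀(1.356e+08) = 81.3 dB.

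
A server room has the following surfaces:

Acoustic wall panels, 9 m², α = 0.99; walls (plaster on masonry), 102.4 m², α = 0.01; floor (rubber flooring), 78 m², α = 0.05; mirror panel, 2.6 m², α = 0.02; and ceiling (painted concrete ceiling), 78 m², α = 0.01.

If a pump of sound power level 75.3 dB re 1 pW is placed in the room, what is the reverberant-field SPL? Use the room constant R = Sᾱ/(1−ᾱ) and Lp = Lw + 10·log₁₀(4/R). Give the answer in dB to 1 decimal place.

A = 14.666 sabins; S = 270.0 m².
ᾱ = 14.666/270.0 = 0.0543; R = Sᾱ/(1−ᾱ) = 14.666/(1−0.0543) = 15.508 m².
Lp = Lw + 10 log₁₀(4/R) = 75.3 -5.88 = 69.4 dB.

69.4 dB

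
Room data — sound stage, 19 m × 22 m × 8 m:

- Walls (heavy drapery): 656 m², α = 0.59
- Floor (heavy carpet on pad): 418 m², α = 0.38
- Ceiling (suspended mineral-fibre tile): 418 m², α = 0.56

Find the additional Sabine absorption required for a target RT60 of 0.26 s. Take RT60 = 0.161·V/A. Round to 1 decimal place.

Equivalent absorption area: A₁ = 656·0.59 + 418·0.38 + 418·0.56 = 779.960 m².
Target A₂ = 0.161·3344/0.26 = 2070.708 sabins (V = 3344 m³).
Shortfall: 2070.708 − 779.960 = 1290.7 sabins.

1290.7 sabins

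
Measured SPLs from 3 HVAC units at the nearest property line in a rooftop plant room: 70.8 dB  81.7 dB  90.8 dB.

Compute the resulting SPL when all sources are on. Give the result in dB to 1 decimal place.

91.3 dB

Converting to relative power and adding: 10^(70.8/10) + 10^(81.7/10) + 10^(90.8/10) = 1.362e+09.
Combined level = 10 log₁₀(1.362e+09) = 91.3 dB.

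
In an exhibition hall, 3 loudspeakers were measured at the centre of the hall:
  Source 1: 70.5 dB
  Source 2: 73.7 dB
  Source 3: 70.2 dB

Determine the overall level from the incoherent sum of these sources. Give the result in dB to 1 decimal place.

Σ 10^(Lᵢ/10) = 4.513e+07.
Combined level = 10 log₁₀(4.513e+07) = 76.5 dB.

76.5 dB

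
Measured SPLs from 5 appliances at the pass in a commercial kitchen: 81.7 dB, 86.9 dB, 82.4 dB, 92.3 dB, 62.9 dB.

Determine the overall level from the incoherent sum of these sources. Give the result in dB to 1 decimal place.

94.0 dB

Σ 10^(Lᵢ/10) = 2.512e+09.
Combined level = 10 log₁₀(2.512e+09) = 94.0 dB.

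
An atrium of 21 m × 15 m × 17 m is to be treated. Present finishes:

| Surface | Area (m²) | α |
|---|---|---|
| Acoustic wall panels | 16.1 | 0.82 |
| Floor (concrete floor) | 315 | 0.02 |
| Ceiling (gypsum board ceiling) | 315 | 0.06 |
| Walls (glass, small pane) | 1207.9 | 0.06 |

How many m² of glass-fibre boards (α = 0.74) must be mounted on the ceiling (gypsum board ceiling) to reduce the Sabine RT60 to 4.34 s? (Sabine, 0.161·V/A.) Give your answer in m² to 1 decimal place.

Equivalent absorption area: A₁ = 16.1·0.82 + 315·0.02 + 315·0.06 + 1207.9·0.06 = 110.876 m².
V = 5355 m³. Target absorption A₂ = 0.161 × 5355 / 4.34 = 198.653 sabins.
ΔA needed = 198.653 − 110.876 = 87.777 sabins.
Net gain per m²: Δα = 0.74 − 0.06 = 0.68.
Panel area = 87.777 / 0.68 = 129.1 m².

129.1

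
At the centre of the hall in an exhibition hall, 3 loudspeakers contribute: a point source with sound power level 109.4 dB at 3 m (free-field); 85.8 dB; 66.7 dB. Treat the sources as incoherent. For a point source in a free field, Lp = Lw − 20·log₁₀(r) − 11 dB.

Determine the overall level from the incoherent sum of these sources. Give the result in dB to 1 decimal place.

90.6 dB

Source at 3 m: Lp = 109.4 − 20·log₁₀(3) − 11 = 88.9 dB.
Σ 10^(Lᵢ/10) = 1.161e+09.
L_total = 10·log₁₀(1.161e+09) = 90.6 dB.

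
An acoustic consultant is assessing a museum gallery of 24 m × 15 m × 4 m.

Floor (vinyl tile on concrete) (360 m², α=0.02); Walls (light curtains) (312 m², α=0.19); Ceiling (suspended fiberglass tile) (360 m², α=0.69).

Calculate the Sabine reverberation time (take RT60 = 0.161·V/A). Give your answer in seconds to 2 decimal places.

Equivalent absorption area: A = 360*0.02 + 312*0.19 + 360*0.69 = 314.880 m².
V = 24·15·4 = 1440 m³.
RT60 = 0.161 · V / A = 0.161 × 1440 / 314.880 = 0.74 s.

0.74 s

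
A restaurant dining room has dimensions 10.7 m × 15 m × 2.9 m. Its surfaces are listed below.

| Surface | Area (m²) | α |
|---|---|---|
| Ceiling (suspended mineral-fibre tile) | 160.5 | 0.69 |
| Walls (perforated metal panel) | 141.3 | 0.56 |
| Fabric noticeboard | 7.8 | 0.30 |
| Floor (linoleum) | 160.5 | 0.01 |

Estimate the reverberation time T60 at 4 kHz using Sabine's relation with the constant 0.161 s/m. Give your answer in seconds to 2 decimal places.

0.39 sec

Equivalent absorption area: A = 160.5·0.69 + 141.3·0.56 + 7.8·0.30 + 160.5·0.01 = 193.818 m².
Volume V = 10.7 × 15 × 2.9 = 465.45 m³.
Sabine: RT60 = 0.161 × 465.45 / 193.818 = 0.39 s.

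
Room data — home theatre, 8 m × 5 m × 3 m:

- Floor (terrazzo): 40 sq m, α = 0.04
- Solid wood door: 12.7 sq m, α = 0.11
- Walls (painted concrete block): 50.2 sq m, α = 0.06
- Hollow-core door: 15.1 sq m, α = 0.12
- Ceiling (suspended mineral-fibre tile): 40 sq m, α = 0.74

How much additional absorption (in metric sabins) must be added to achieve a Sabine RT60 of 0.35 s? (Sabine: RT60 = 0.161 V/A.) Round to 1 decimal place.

Equivalent absorption area: A₁ = 40*0.04 + 12.7*0.11 + 50.2*0.06 + 15.1*0.12 + 40*0.74 = 37.421 sq m.
For T = 0.35 s, need A₂ = 0.161·V/T = 0.161·120/0.35 = 55.200 sabins.
Shortfall: 55.200 − 37.421 = 17.8 sabins.

17.8 sabins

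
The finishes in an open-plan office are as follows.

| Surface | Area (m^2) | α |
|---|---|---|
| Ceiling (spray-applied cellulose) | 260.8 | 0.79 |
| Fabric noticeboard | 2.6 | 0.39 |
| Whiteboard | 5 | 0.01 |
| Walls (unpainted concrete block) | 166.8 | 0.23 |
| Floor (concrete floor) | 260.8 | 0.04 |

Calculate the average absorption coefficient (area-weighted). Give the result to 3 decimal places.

0.368

S = Σ Sᵢ = 260.8 + 2.6 + 5 + 166.8 + 260.8 = 696.0 m^2.
Σ(Sᵢαᵢ) = 260.8*0.79 + 2.6*0.39 + 5*0.01 + 166.8*0.23 + 260.8*0.04 = 255.892.
ᾱ = 255.892 / 696.0 = 0.368.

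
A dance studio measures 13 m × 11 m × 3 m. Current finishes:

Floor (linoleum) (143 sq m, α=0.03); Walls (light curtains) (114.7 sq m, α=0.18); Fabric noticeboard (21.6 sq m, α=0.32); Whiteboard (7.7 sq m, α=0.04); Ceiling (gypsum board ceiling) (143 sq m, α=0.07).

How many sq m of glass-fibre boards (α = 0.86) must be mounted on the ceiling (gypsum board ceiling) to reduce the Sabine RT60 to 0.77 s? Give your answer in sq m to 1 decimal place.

60.2

Equivalent absorption area: A₁ = 143×0.03 + 114.7×0.18 + 21.6×0.32 + 7.7×0.04 + 143×0.07 = 42.166 sq m.
V = 429 m³. Target absorption A₂ = 0.161 × 429 / 0.77 = 89.700 sabins.
ΔA needed = 89.700 − 42.166 = 47.534 sabins.
Each sq m of panel replacing the ceiling (gypsum board ceiling) adds (0.86 − 0.07) = 0.79 sabins.
Area = ΔA/Δα = 47.534/0.79 = 60.2 sq m.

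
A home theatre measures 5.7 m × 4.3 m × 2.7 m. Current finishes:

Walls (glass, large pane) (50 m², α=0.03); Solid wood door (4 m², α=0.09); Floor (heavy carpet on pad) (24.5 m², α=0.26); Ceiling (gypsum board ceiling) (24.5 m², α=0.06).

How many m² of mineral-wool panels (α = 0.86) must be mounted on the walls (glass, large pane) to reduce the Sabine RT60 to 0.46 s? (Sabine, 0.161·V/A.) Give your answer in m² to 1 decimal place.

Total absorption A₁ = 50·0.03 + 4·0.09 + 24.5·0.26 + 24.5·0.06
  = 1.500 + 0.360 + 6.370 + 1.470 = 9.700 m² sabins.
V = 66.177 m³. Target absorption A₂ = 0.161 × 66.177 / 0.46 = 23.162 sabins.
ΔA needed = 23.162 − 9.700 = 13.462 sabins.
Each m² of panel replacing the walls (glass, large pane) adds (0.86 − 0.03) = 0.83 sabins.
Panel area = 13.462 / 0.83 = 16.2 m².

16.2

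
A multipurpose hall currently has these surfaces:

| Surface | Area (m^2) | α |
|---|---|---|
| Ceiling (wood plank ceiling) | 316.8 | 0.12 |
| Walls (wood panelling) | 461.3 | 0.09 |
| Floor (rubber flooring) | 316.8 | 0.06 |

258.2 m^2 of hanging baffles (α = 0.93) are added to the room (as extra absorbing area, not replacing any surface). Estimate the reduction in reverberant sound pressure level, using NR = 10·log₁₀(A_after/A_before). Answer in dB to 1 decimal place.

A_before = Σ Sᵢαᵢ = 316.8*0.12 + 461.3*0.09 + 316.8*0.06 = 98.541 sabins.
Added absorption = 258.2 × 0.93 = 240.126 sabins.
New total A_after = 338.667 sabins.
Reduction = 10 log₁₀(A_after/A_before) = 10 log₁₀(3.4368) = 5.4 dB.

5.4 dB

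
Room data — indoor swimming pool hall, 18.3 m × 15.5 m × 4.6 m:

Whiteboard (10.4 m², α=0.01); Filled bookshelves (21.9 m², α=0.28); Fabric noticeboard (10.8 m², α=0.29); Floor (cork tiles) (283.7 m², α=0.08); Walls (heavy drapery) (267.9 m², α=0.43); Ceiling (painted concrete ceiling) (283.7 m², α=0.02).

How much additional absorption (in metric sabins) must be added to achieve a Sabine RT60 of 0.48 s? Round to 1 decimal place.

284.7 sabins

Total absorption A₁ = 10.4*0.01 + 21.9*0.28 + 10.8*0.29 + 283.7*0.08 + 267.9*0.43 + 283.7*0.02
  = 0.104 + 6.132 + 3.132 + 22.696 + 115.197 + 5.674 = 152.935 m² sabins.
V = 1304.79 m³. Required absorption A₂ = 0.161 × 1304.79 / 0.48 = 437.648 sabins.
Additional absorption ΔA = 437.648 − 152.935 = 284.7 sabins.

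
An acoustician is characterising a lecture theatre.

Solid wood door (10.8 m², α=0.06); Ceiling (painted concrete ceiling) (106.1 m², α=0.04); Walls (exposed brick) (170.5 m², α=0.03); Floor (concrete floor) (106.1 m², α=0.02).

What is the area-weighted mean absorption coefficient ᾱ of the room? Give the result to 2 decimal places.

0.03

Total surface area S = 393.5 m².
Weighted sum Σ Sα = 12.129.
ᾱ = 12.129 / 393.5 = 0.03.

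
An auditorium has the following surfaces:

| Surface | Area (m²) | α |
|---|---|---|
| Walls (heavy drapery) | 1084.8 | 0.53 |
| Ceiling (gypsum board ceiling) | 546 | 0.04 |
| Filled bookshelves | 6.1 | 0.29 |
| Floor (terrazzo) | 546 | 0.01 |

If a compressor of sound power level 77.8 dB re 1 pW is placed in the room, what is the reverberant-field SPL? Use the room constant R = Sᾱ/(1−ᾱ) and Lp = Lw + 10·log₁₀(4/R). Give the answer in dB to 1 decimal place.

A = 604.013 sabins; S = 2182.9 m².
ᾱ = 0.2767, so room constant R = A/(1−ᾱ) = 835.079 m².
Lp = Lw + 10 log₁₀(4/R) = 77.8 -23.20 = 54.6 dB.

54.6 dB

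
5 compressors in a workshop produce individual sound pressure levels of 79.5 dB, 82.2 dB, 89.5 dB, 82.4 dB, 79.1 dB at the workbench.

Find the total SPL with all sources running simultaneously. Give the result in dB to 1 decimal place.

Sum in the linear (power) domain: Σ 10^(Lᵢ/10) = 10^(79.5/10) + 10^(82.2/10) + 10^(89.5/10) + 10^(82.4/10) + 10^(79.1/10) = 1.401e+09.
L_total = 10·log₁₀(1.401e+09) = 91.5 dB.

91.5 dB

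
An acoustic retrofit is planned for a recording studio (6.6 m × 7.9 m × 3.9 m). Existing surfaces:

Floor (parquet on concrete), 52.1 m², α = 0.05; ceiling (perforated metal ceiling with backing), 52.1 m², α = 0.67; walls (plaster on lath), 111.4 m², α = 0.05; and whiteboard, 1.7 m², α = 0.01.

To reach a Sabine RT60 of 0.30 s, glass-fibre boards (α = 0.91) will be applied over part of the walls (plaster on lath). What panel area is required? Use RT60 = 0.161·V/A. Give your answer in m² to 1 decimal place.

76.8

Equivalent absorption area: A₁ = 52.1×0.05 + 52.1×0.67 + 111.4×0.05 + 1.7×0.01 = 43.099 m².
Required A₂ = 0.161·203.346/0.30 = 109.129 sabins.
ΔA needed = 109.129 − 43.099 = 66.030 sabins.
Net gain per m²: Δα = 0.91 − 0.05 = 0.86.
Panel area = 66.030 / 0.86 = 76.8 m².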